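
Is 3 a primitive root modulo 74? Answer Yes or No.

φ(74) = φ(2)·φ(37) = 1·36 = 36 = 2^2 · 3^2.
An element g generates (Z/74Z)^× iff g^(36/q) ≢ 1 (mod 74) for each prime q ∈ {2, 3}.
3^18 ≡ 1 (mod 74)  [q = 2: ≡ 1 ✗]
3^12 ≡ 47 (mod 74)  [q = 3: ≢ 1 ✓]
The check at q = 2 fails, so 3 generates a proper subgroup.

No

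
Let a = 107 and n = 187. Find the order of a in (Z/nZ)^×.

By Lagrange's theorem, ord_187(107) divides φ(187) = φ(11·17) = (11−1)·(17−1) = 10·16 = 160 = 2^5 · 5.
Divisors of 160: 1, 2, 4, 5, 8, 10, 16, 20, 32, 40, 80, 160.
Check 107^d mod 187 for each divisor in increasing order:
107^1 ≡ 107
107^2 ≡ 42
107^4 ≡ 81
107^5 ≡ 65
107^8 ≡ 16
107^10 ≡ 111
107^16 ≡ 69
107^20 ≡ 166
107^32 ≡ 86
107^40 ≡ 67
107^80 ≡ 1
Hence ord(107) = 80.

80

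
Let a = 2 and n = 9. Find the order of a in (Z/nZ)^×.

6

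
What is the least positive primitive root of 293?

2

φ(293) = 293 − 1 = 292 = 2^2 · 73.
g is a primitive root iff g^(292/q) ≢ 1 (mod 293) for each prime q ∈ {2, 73}.
g = 2: 2^146 ≡ 292; 2^4 ≡ 16 — none is 1, so 2 is a primitive root.
So 2 is the smallest generator of (Z/293Z)^×.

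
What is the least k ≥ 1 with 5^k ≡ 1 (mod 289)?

272

By Lagrange's theorem, ord_289(5) divides φ(289) = φ(17^2) = 17·(17−1) = 272 = 2^4 · 17.
Divisors of 272: 1, 2, 4, 8, 16, 17, 34, 68, 136, 272.
Evaluate successive powers at the divisors of 272:
5^1 ≡ 5 (mod 289)
5^2 ≡ 25 (mod 289)
5^4 ≡ 47 (mod 289)
5^8 ≡ 186 (mod 289)
5^16 ≡ 205 (mod 289)
5^17 ≡ 158 (mod 289)
5^34 ≡ 110 (mod 289)
5^68 ≡ 251 (mod 289)
5^136 ≡ 288 (mod 289)
5^272 ≡ 1 (mod 289) ✓
Hence ord(5) = 272.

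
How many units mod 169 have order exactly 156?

φ(169) = φ(13^2) = 13·(13−1) = 156 = 2^2 · 3 · 13.
(Z/169Z)^× is cyclic (|G| = 156); a cyclic group of order m has exactly φ(d) elements of each order d | m, and none otherwise.
156 = 2^2 · 3 · 13 divides 156, and φ(156) = 48.

48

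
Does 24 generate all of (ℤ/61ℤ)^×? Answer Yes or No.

φ(61) = 61 − 1 = 60 = 2^2 · 3 · 5.
It suffices to check that the order of 24 is not a proper divisor of 60: compute 24^(60/q) for q ∈ {2, 3, 5}.
24^30 ≡ 60 (mod 61)  [q = 2: ≢ 1 ✓]
24^20 ≡ 1 (mod 61)  [q = 3: ≡ 1 ✗]
24^12 ≡ 34 (mod 61)  [q = 5: ≢ 1 ✓]
24^20 ≡ 1 shows ord(24) | 20, strictly less than φ(61); not a primitive root.

No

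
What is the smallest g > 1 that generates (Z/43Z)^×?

3

φ(43) = 43 − 1 = 42 = 2 · 3 · 7.
g is a primitive root iff g^(42/q) ≢ 1 (mod 43) for each prime q ∈ {2, 3, 7}.
g = 2: 2^21 ≡ 42; 2^14 ≡ 1 — hits 1, so not a primitive root.
g = 3: 3^21 ≡ 42; 3^14 ≡ 36; 3^6 ≡ 41 — none is 1, so 3 is a primitive root.
Hence the least primitive root of 43 is 3.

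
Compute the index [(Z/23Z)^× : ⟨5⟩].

By Lagrange's theorem, ord_23(5) divides φ(23) = 23 − 1 = 22 = 2 · 11.
Divisors of 22: 1, 2, 11, 22.
Compute 5^d (mod 23) for the divisors d until we hit 1:
5^1 ≡ 5 (mod 23)
5^2 ≡ 2 (mod 23)
5^11 ≡ 22 (mod 23)
5^22 ≡ 1 (mod 23) ✓
So ord_23(5) = 22, hence |⟨5⟩| = 22.
[(Z/23Z)^× : ⟨5⟩] = 22/22 = 1.

1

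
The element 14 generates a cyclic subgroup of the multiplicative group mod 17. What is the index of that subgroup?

Since 14 ∈ (Z/17Z)^×, its order divides φ(17) = 17 − 1 = 16 = 2^4.
Divisors of 16: 1, 2, 4, 8, 16.
Test each divisor d:
14^1 ≡ 14
14^2 ≡ 9
14^4 ≡ 13
14^8 ≡ 16
14^16 ≡ 1
So ord_17(14) = 16, hence |⟨14⟩| = 16.
The index is φ(17) / ord(14) = 16 / 16 = 1.

1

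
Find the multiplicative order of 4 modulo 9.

3

The order of 4 must divide φ(9) = φ(3^2) = 3·(3−1) = 6 = 2 · 3.
Divisors of 6: 1, 2, 3, 6.
Check 4^d mod 9 for each divisor in increasing order:
4^1 ≡ 4 (mod 9)
4^2 ≡ 7 (mod 9)
4^3 ≡ 1 (mod 9) ✓
The smallest such exponent is 3, so the order of 4 is 3.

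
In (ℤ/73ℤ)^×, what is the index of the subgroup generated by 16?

ord(16) | φ(73) = 73 − 1 = 72 = 2^3 · 3^2.
Divisors of 72: 1, 2, 3, 4, 6, 8, 9, 12, 18, 24, 36, 72.
Check 16^d mod 73 for each divisor in increasing order:
16^1 ≡ 16
16^2 ≡ 37
16^3 ≡ 8
16^4 ≡ 55
16^6 ≡ 64
16^8 ≡ 32
16^9 ≡ 1
The order of 16 is 9, so the subgroup it generates has 9 elements.
[(Z/73Z)^× : ⟨16⟩] = 72/9 = 8.

8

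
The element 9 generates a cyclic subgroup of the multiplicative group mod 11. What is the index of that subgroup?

2

The order of 9 must divide φ(11) = 11 − 1 = 10 = 2 · 5.
Divisors of 10: 1, 2, 5, 10.
Check 9^d mod 11 for each divisor in increasing order:
9^1 ≡ 9 (mod 11)
9^2 ≡ 4 (mod 11)
9^5 ≡ 1 (mod 11) ✓
So ord_11(9) = 5, hence |⟨9⟩| = 5.
[(Z/11Z)^× : ⟨9⟩] = 10/5 = 2.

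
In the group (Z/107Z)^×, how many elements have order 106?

52

φ(107) = 107 − 1 = 106 = 2 · 53.
(Z/107Z)^× is cyclic (|G| = 106); a cyclic group of order m has exactly φ(d) elements of each order d | m, and none otherwise.
106 = 2 · 53 divides 106, and φ(106) = 52.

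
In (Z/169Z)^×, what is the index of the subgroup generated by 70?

The order of 70 must divide φ(169) = φ(13^2) = 13·(13−1) = 156 = 2^2 · 3 · 13.
Divisors of 156: 1, 2, 3, 4, 6, 12, 13, 26, 39, 52, 78, 156.
Evaluate successive powers at the divisors of 156:
70^1 ≡ 70 (mod 169)
70^2 ≡ 168 (mod 169)
70^3 ≡ 99 (mod 169)
70^4 ≡ 1 (mod 169) ✓
Thus |⟨70⟩| = ord(70) = 4.
Index = |(Z/169Z)^×| / |⟨70⟩| = 156 / 4 = 39.

39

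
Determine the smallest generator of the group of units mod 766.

φ(766) = φ(2)·φ(383) = 1·382 = 382 = 2 · 191.
Test candidates g = 2, 3, … against the prime factors q ∈ {2, 191} of φ(766): g is a generator iff g^(382/q) ≢ 1 for every such q.
g = 2: gcd(2, 766) = 2 > 1, not a unit — skip.
g = 3: 3^191 ≡ 1 — hits 1, so not a primitive root.
g = 4: gcd(4, 766) = 2 > 1, not a unit — skip.
g = 5: 5^191 ≡ 765; 5^2 ≡ 25 — none is 1, so 5 is a primitive root.
The smallest primitive root modulo 766 is 5.

5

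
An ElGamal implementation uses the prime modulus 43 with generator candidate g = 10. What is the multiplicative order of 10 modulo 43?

21

Since 10 ∈ (Z/43Z)^×, its order divides φ(43) = 43 − 1 = 42 = 2 · 3 · 7.
Divisors of 42: 1, 2, 3, 6, 7, 14, 21, 42.
Test each divisor d:
10^1 ≡ 10 (mod 43)
10^2 ≡ 14 (mod 43)
10^3 ≡ 11 (mod 43)
10^6 ≡ 35 (mod 43)
10^7 ≡ 6 (mod 43)
10^14 ≡ 36 (mod 43)
10^21 ≡ 1 (mod 43) ✓
The smallest such exponent is 21, so the order of 10 is 21.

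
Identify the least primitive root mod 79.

3

φ(79) = 79 − 1 = 78 = 2 · 3 · 13.
g is a primitive root iff g^(78/q) ≢ 1 (mod 79) for each prime q ∈ {2, 3, 13}.
g = 2: 2^39 ≡ 1 — hits 1, so not a primitive root.
g = 3: 3^39 ≡ 78; 3^26 ≡ 23; 3^6 ≡ 18 — none is 1, so 3 is a primitive root.
The smallest primitive root modulo 79 is 3.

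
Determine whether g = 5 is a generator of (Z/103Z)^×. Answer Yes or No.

φ(103) = 103 − 1 = 102 = 2 · 3 · 17.
5 is a primitive root mod 103 iff 5^(φ(103)/q) ≢ 1 for every prime q | φ(103), i.e. q ∈ {2, 3, 17}.
5^51 ≡ 102 (mod 103)  [q = 2: ≢ 1 ✓]
5^34 ≡ 56 (mod 103)  [q = 3: ≢ 1 ✓]
5^6 ≡ 72 (mod 103)  [q = 17: ≢ 1 ✓]
None equal 1, so ord_103(5) = 102: 5 is a primitive root.

Yes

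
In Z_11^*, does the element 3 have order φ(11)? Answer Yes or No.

φ(11) = 11 − 1 = 10 = 2 · 5.
3 is a primitive root mod 11 iff 3^(φ(11)/q) ≢ 1 for every prime q | φ(11), i.e. q ∈ {2, 5}.
3^5 ≡ 1 (mod 11)  [q = 2: ≡ 1 ✗]
3^2 ≡ 9 (mod 11)  [q = 5: ≢ 1 ✓]
3^5 ≡ 1 shows ord(3) | 5, strictly less than φ(11); not a primitive root.

No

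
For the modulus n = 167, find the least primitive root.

5

φ(167) = 167 − 1 = 166 = 2 · 83.
g is a primitive root iff g^(166/q) ≢ 1 (mod 167) for each prime q ∈ {2, 83}.
g = 2: 2^83 ≡ 1 — hits 1, so not a primitive root.
g = 3: 3^83 ≡ 1 — hits 1, so not a primitive root.
g = 4: 4^83 ≡ 1 — hits 1, so not a primitive root.
g = 5: 5^83 ≡ 166; 5^2 ≡ 25 — none is 1, so 5 is a primitive root.
Hence the least primitive root of 167 is 5.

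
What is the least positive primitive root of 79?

φ(79) = 79 − 1 = 78 = 2 · 3 · 13.
Test candidates g = 2, 3, … against the prime factors q ∈ {2, 3, 13} of φ(79): g is a generator iff g^(78/q) ≢ 1 for every such q.
g = 2: 2^39 ≡ 1 — hits 1, so not a primitive root.
g = 3: 3^39 ≡ 78; 3^26 ≡ 23; 3^6 ≡ 18 — none is 1, so 3 is a primitive root.
So 3 is the smallest generator of (Z/79Z)^×.

3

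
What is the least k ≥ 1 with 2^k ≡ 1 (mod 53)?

Since 2 ∈ (Z/53Z)^×, its order divides φ(53) = 53 − 1 = 52 = 2^2 · 13.
Divisors of 52: 1, 2, 4, 13, 26, 52.
Evaluate successive powers at the divisors of 52:
2^1 ≡ 2
2^2 ≡ 4
2^4 ≡ 16
2^13 ≡ 30
2^26 ≡ 52
2^52 ≡ 1
The smallest such exponent is 52, so the order of 2 is 52.

52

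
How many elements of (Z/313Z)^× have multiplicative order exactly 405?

φ(313) = 313 − 1 = 312 = 2^3 · 3 · 13.
Since (Z/313Z)^× is cyclic of order 312, the number of elements of order d is φ(d) when d | 312 and 0 otherwise.
405 does not divide 312, so no element of (Z/313Z)^× has order 405.

0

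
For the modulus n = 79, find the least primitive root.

3

φ(79) = 79 − 1 = 78 = 2 · 3 · 13.
Test candidates g = 2, 3, … against the prime factors q ∈ {2, 3, 13} of φ(79): g is a generator iff g^(78/q) ≢ 1 for every such q.
g = 2: 2^39 ≡ 1 — hits 1, so not a primitive root.
g = 3: 3^39 ≡ 78; 3^26 ≡ 23; 3^6 ≡ 18 — none is 1, so 3 is a primitive root.
So 3 is the smallest generator of (Z/79Z)^×.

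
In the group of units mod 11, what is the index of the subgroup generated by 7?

By Lagrange's theorem, ord_11(7) divides φ(11) = 11 − 1 = 10 = 2 · 5.
Divisors of 10: 1, 2, 5, 10.
Test each divisor d:
7^1 ≡ 7
7^2 ≡ 5
7^5 ≡ 10
7^10 ≡ 1
The order of 7 is 10, so the subgroup it generates has 10 elements.
[(Z/11Z)^× : ⟨7⟩] = 10/10 = 1.

1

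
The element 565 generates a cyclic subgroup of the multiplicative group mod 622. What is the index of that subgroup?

2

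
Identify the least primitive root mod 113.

φ(113) = 113 − 1 = 112 = 2^4 · 7.
g is a primitive root iff g^(112/q) ≢ 1 (mod 113) for each prime q ∈ {2, 7}.
g = 2: 2^56 ≡ 1 — hits 1, so not a primitive root.
g = 3: 3^56 ≡ 112; 3^16 ≡ 49 — none is 1, so 3 is a primitive root.
Hence the least primitive root of 113 is 3.

3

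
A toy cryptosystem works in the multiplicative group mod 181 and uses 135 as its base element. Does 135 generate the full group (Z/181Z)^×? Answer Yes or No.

φ(181) = 181 − 1 = 180 = 2^2 · 3^2 · 5.
It suffices to check that the order of 135 is not a proper divisor of 180: compute 135^(180/q) for q ∈ {2, 3, 5}.
135^90 ≡ 1 (mod 181)  [q = 2: ≡ 1 ✗]
135^60 ≡ 1 (mod 181)  [q = 3: ≡ 1 ✗]
135^36 ≡ 135 (mod 181)  [q = 5: ≢ 1 ✓]
135^90 ≡ 1 shows ord(135) | 90, strictly less than φ(181); not a primitive root.

No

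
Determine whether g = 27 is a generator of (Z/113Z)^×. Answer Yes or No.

φ(113) = 113 − 1 = 112 = 2^4 · 7.
Test 27^(112/q) mod 113 for each prime factor q of 112:
27^56 ≡ 112 (mod 113)  [q = 2: ≢ 1 ✓]
27^16 ≡ 16 (mod 113)  [q = 7: ≢ 1 ✓]
None equal 1, so ord_113(27) = 112: 27 is a primitive root.

Yes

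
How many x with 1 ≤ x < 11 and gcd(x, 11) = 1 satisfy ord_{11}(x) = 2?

φ(11) = 11 − 1 = 10 = 2 · 5.
In a cyclic group of order 10, there are φ(d) elements of order d for each divisor d of 10, and zero for non-divisors.
2 | 10, and φ(2) = 2 − 1 = 1.

1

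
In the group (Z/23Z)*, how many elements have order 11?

φ(23) = 23 − 1 = 22 = 2 · 11.
(Z/23Z)^× is cyclic (|G| = 22); a cyclic group of order m has exactly φ(d) elements of each order d | m, and none otherwise.
11 | 22, and φ(11) = 11 − 1 = 10.

10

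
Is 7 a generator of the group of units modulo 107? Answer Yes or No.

Yes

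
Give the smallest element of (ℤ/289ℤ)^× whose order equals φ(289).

3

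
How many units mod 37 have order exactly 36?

φ(37) = 37 − 1 = 36 = 2^2 · 3^2.
Since (Z/37Z)^× is cyclic of order 36, the number of elements of order d is φ(d) when d | 36 and 0 otherwise.
36 = 2^2 · 3^2 divides 36, and φ(36) = 12.

12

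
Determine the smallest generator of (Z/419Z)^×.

2

φ(419) = 419 − 1 = 418 = 2 · 11 · 19.
g is a primitive root iff g^(418/q) ≢ 1 (mod 419) for each prime q ∈ {2, 11, 19}.
g = 2: 2^209 ≡ 418; 2^38 ≡ 334; 2^22 ≡ 114 — none is 1, so 2 is a primitive root.
Hence the least primitive root of 419 is 2.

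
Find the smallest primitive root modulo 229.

6

φ(229) = 229 − 1 = 228 = 2^2 · 3 · 19.
g is a primitive root iff g^(228/q) ≢ 1 (mod 229) for each prime q ∈ {2, 3, 19}.
g = 2: 2^114 ≡ 228; 2^76 ≡ 1 — hits 1, so not a primitive root.
g = 3: 3^114 ≡ 1 — hits 1, so not a primitive root.
g = 4: 4^114 ≡ 1 — hits 1, so not a primitive root.
g = 5: 5^114 ≡ 1 — hits 1, so not a primitive root.
g = 6: 6^114 ≡ 228; 6^76 ≡ 134; 6^12 ≡ 165 — none is 1, so 6 is a primitive root.
So 6 is the smallest generator of (Z/229Z)^×.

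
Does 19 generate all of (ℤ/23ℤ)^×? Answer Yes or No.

Yes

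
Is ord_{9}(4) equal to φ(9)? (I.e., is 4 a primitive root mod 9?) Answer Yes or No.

φ(9) = φ(3^2) = 3·(3−1) = 6 = 2 · 3.
It suffices to check that the order of 4 is not a proper divisor of 6: compute 4^(6/q) for q ∈ {2, 3}.
4^3 ≡ 1 (mod 9)  [q = 2: ≡ 1 ✗]
4^2 ≡ 7 (mod 9)  [q = 3: ≢ 1 ✓]
4^3 ≡ 1 shows ord(4) | 3, strictly less than φ(9); not a primitive root.

No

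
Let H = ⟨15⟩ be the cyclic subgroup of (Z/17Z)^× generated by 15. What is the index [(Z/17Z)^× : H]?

2

By Lagrange's theorem, ord_17(15) divides φ(17) = 17 − 1 = 16 = 2^4.
Divisors of 16: 1, 2, 4, 8, 16.
Test each divisor d:
15^1 ≡ 15
15^2 ≡ 4
15^4 ≡ 16
15^8 ≡ 1
So ord_17(15) = 8, hence |⟨15⟩| = 8.
Index = |(Z/17Z)^×| / |⟨15⟩| = 16 / 8 = 2.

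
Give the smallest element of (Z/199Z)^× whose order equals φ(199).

3

φ(199) = 199 − 1 = 198 = 2 · 3^2 · 11.
Test candidates g = 2, 3, … against the prime factors q ∈ {2, 3, 11} of φ(199): g is a generator iff g^(198/q) ≢ 1 for every such q.
g = 2: 2^99 ≡ 1 — hits 1, so not a primitive root.
g = 3: 3^99 ≡ 198; 3^66 ≡ 106; 3^18 ≡ 125 — none is 1, so 3 is a primitive root.
So 3 is the smallest generator of (Z/199Z)^×.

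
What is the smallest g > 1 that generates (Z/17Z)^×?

3

φ(17) = 17 − 1 = 16 = 2^4.
g is a primitive root iff g^(16/q) ≢ 1 (mod 17) for each prime q ∈ {2}.
g = 2: 2^8 ≡ 1 — hits 1, so not a primitive root.
g = 3: 3^8 ≡ 16 — none is 1, so 3 is a primitive root.
Hence the least primitive root of 17 is 3.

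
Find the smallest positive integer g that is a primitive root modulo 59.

φ(59) = 59 − 1 = 58 = 2 · 29.
g is a primitive root iff g^(58/q) ≢ 1 (mod 59) for each prime q ∈ {2, 29}.
g = 2: 2^29 ≡ 58; 2^2 ≡ 4 — none is 1, so 2 is a primitive root.
The smallest primitive root modulo 59 is 2.

2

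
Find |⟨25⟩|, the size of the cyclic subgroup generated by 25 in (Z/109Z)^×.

The order of 25 must divide φ(109) = 109 − 1 = 108 = 2^2 · 3^3.
Divisors of 108: 1, 2, 3, 4, 6, 9, 12, 18, 27, 36, 54, 108.
Check 25^d mod 109 for each divisor in increasing order:
25^1 ≡ 25 (mod 109)
25^2 ≡ 80 (mod 109)
25^3 ≡ 38 (mod 109)
25^4 ≡ 78 (mod 109)
25^6 ≡ 27 (mod 109)
25^9 ≡ 45 (mod 109)
25^12 ≡ 75 (mod 109)
25^18 ≡ 63 (mod 109)
25^27 ≡ 1 (mod 109) ✓
The smallest such exponent is 27, so the order of 25 is 27.

27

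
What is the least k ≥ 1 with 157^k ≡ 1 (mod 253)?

ord(157) | φ(253) = φ(11·23) = (11−1)·(23−1) = 10·22 = 220 = 2^2 · 5 · 11.
Divisors of 220: 1, 2, 4, 5, 10, 11, 20, 22, 44, 55, 110, 220.
Evaluate successive powers at the divisors of 220:
157^1 ≡ 157 (mod 253)
157^2 ≡ 108 (mod 253)
157^4 ≡ 26 (mod 253)
157^5 ≡ 34 (mod 253)
157^10 ≡ 144 (mod 253)
157^11 ≡ 91 (mod 253)
157^20 ≡ 243 (mod 253)
157^22 ≡ 185 (mod 253)
157^44 ≡ 70 (mod 253)
157^55 ≡ 45 (mod 253)
157^110 ≡ 1 (mod 253) ✓
So ord_253(157) = 110.

110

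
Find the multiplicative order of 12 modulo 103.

The order of 12 must divide φ(103) = 103 − 1 = 102 = 2 · 3 · 17.
Divisors of 102: 1, 2, 3, 6, 17, 34, 51, 102.
Compute 12^d (mod 103) for the divisors d until we hit 1:
12^1 ≡ 12 (mod 103)
12^2 ≡ 41 (mod 103)
12^3 ≡ 80 (mod 103)
12^6 ≡ 14 (mod 103)
12^17 ≡ 57 (mod 103)
12^34 ≡ 56 (mod 103)
12^51 ≡ 102 (mod 103)
12^102 ≡ 1 (mod 103) ✓
The smallest such exponent is 102, so the order of 12 is 102.

102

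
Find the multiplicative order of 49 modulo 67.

By Lagrange's theorem, ord_67(49) divides φ(67) = 67 − 1 = 66 = 2 · 3 · 11.
Divisors of 66: 1, 2, 3, 6, 11, 22, 33, 66.
Check 49^d mod 67 for each divisor in increasing order:
49^1 ≡ 49
49^2 ≡ 56
49^3 ≡ 64
49^6 ≡ 9
49^11 ≡ 29
49^22 ≡ 37
49^33 ≡ 1
The smallest such exponent is 33, so the order of 49 is 33.

33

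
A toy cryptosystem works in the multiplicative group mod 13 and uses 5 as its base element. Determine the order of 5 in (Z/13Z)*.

4

The order of 5 must divide φ(13) = 13 − 1 = 12 = 2^2 · 3.
Divisors of 12: 1, 2, 3, 4, 6, 12.
Compute 5^d (mod 13) for the divisors d until we hit 1:
5^1 ≡ 5
5^2 ≡ 12
5^3 ≡ 8
5^4 ≡ 1
Hence ord(5) = 4.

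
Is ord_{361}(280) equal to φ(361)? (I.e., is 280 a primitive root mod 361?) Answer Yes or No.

Yes

φ(361) = φ(19^2) = 19·(19−1) = 342 = 2 · 3^2 · 19.
An element g generates (Z/361Z)^× iff g^(342/q) ≢ 1 (mod 361) for each prime q ∈ {2, 3, 19}.
280^171 ≡ 360 (mod 361)  [q = 2: ≢ 1 ✓]
280^114 ≡ 292 (mod 361)  [q = 3: ≢ 1 ✓]
280^18 ≡ 286 (mod 361)  [q = 19: ≢ 1 ✓]
None equal 1, so ord_361(280) = 342: 280 is a primitive root.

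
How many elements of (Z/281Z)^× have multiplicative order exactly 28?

12

φ(281) = 281 − 1 = 280 = 2^3 · 5 · 7.
In a cyclic group of order 280, there are φ(d) elements of order d for each divisor d of 280, and zero for non-divisors.
28 = 2^2 · 7 divides 280, and φ(28) = 12.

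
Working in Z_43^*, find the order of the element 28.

42

Since 28 ∈ (Z/43Z)^×, its order divides φ(43) = 43 − 1 = 42 = 2 · 3 · 7.
Divisors of 42: 1, 2, 3, 6, 7, 14, 21, 42.
Check 28^d mod 43 for each divisor in increasing order:
28^1 ≡ 28 (mod 43)
28^2 ≡ 10 (mod 43)
28^3 ≡ 22 (mod 43)
28^6 ≡ 11 (mod 43)
28^7 ≡ 7 (mod 43)
28^14 ≡ 6 (mod 43)
28^21 ≡ 42 (mod 43)
28^42 ≡ 1 (mod 43) ✓
Therefore the multiplicative order of 28 modulo 43 is 42.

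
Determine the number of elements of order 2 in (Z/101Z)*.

1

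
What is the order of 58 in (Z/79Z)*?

26

ord(58) | φ(79) = 79 − 1 = 78 = 2 · 3 · 13.
Divisors of 78: 1, 2, 3, 6, 13, 26, 39, 78.
Evaluate successive powers at the divisors of 78:
58^1 ≡ 58
58^2 ≡ 46
58^3 ≡ 61
58^6 ≡ 8
58^13 ≡ 78
58^26 ≡ 1
Therefore the multiplicative order of 58 modulo 79 is 26.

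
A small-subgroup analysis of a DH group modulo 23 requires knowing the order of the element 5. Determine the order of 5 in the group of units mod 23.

22

ord(5) | φ(23) = 23 − 1 = 22 = 2 · 11.
Divisors of 22: 1, 2, 11, 22.
Evaluate successive powers at the divisors of 22:
5^1 ≡ 5
5^2 ≡ 2
5^11 ≡ 22
5^22 ≡ 1
Hence ord(5) = 22.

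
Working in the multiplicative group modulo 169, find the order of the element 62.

78

By Lagrange's theorem, ord_169(62) divides φ(169) = φ(13^2) = 13·(13−1) = 156 = 2^2 · 3 · 13.
Divisors of 156: 1, 2, 3, 4, 6, 12, 13, 26, 39, 52, 78, 156.
Test each divisor d:
62^1 ≡ 62 (mod 169)
62^2 ≡ 126 (mod 169)
62^3 ≡ 38 (mod 169)
62^4 ≡ 159 (mod 169)
62^6 ≡ 92 (mod 169)
62^12 ≡ 14 (mod 169)
62^13 ≡ 23 (mod 169)
62^26 ≡ 22 (mod 169)
62^39 ≡ 168 (mod 169)
62^52 ≡ 146 (mod 169)
62^78 ≡ 1 (mod 169) ✓
The smallest such exponent is 78, so the order of 62 is 78.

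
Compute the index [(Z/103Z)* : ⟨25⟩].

2

The order of 25 must divide φ(103) = 103 − 1 = 102 = 2 · 3 · 17.
Divisors of 102: 1, 2, 3, 6, 17, 34, 51, 102.
Compute 25^d (mod 103) for the divisors d until we hit 1:
25^1 ≡ 25
25^2 ≡ 7
25^3 ≡ 72
25^6 ≡ 34
25^17 ≡ 56
25^34 ≡ 46
25^51 ≡ 1
Thus |⟨25⟩| = ord(25) = 51.
Index = |(Z/103Z)^×| / |⟨25⟩| = 102 / 51 = 2.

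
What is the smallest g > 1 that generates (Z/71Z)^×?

7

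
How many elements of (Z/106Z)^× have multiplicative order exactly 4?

φ(106) = φ(2)·φ(53) = 1·52 = 52 = 2^2 · 13.
(Z/106Z)^× is cyclic (|G| = 52); a cyclic group of order m has exactly φ(d) elements of each order d | m, and none otherwise.
4 = 2^2 divides 52, and φ(4) = 2.

2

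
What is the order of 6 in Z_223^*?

222

By Lagrange's theorem, ord_223(6) divides φ(223) = 223 − 1 = 222 = 2 · 3 · 37.
Divisors of 222: 1, 2, 3, 6, 37, 74, 111, 222.
Check 6^d mod 223 for each divisor in increasing order:
6^1 ≡ 6 (mod 223)
6^2 ≡ 36 (mod 223)
6^3 ≡ 216 (mod 223)
6^6 ≡ 49 (mod 223)
6^37 ≡ 184 (mod 223)
6^74 ≡ 183 (mod 223)
6^111 ≡ 222 (mod 223)
6^222 ≡ 1 (mod 223) ✓
So ord_223(6) = 222.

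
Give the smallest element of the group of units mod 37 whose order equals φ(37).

φ(37) = 37 − 1 = 36 = 2^2 · 3^2.
Test candidates g = 2, 3, … against the prime factors q ∈ {2, 3} of φ(37): g is a generator iff g^(36/q) ≢ 1 for every such q.
g = 2: 2^18 ≡ 36; 2^12 ≡ 26 — none is 1, so 2 is a primitive root.
Hence the least primitive root of 37 is 2.

2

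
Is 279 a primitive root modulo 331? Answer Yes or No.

No

φ(331) = 331 − 1 = 330 = 2 · 3 · 5 · 11.
Test 279^(330/q) mod 331 for each prime factor q of 330:
279^165 ≡ 1 (mod 331)  [q = 2: ≡ 1 ✗]
279^110 ≡ 1 (mod 331)  [q = 3: ≡ 1 ✗]
279^66 ≡ 124 (mod 331)  [q = 5: ≢ 1 ✓]
279^30 ≡ 80 (mod 331)  [q = 11: ≢ 1 ✓]
The check at q = 2 fails, so 279 generates a proper subgroup.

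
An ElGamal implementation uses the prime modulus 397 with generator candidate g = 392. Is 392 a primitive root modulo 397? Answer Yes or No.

Yes

φ(397) = 397 − 1 = 396 = 2^2 · 3^2 · 11.
Test 392^(396/q) mod 397 for each prime factor q of 396:
392^198 ≡ 396 (mod 397)  [q = 2: ≢ 1 ✓]
392^132 ≡ 362 (mod 397)  [q = 3: ≢ 1 ✓]
392^36 ≡ 290 (mod 397)  [q = 11: ≢ 1 ✓]
Every test exponent gives a nontrivial residue, hence 392 generates the full group.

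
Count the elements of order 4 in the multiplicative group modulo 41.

φ(41) = 41 − 1 = 40 = 2^3 · 5.
Since (Z/41Z)^× is cyclic of order 40, the number of elements of order d is φ(d) when d | 40 and 0 otherwise.
4 = 2^2 divides 40, and φ(4) = 2.

2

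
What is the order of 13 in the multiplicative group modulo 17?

4

By Lagrange's theorem, ord_17(13) divides φ(17) = 17 − 1 = 16 = 2^4.
Divisors of 16: 1, 2, 4, 8, 16.
Test each divisor d:
13^1 ≡ 13 (mod 17)
13^2 ≡ 16 (mod 17)
13^4 ≡ 1 (mod 17) ✓
Therefore the multiplicative order of 13 modulo 17 is 4.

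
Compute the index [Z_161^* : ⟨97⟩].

6

ord(97) | φ(161) = φ(7·23) = (7−1)·(23−1) = 6·22 = 132 = 2^2 · 3 · 11.
Divisors of 132: 1, 2, 3, 4, 6, 11, 12, 22, 33, 44, 66, 132.
Test each divisor d:
97^1 ≡ 97
97^2 ≡ 71
97^3 ≡ 125
97^4 ≡ 50
97^6 ≡ 8
97^11 ≡ 160
97^12 ≡ 64
97^22 ≡ 1
The order of 97 is 22, so the subgroup it generates has 22 elements.
[(Z/161Z)^× : ⟨97⟩] = 132/22 = 6.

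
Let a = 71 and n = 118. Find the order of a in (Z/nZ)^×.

By Lagrange's theorem, ord_118(71) divides φ(118) = φ(2)·φ(59) = 1·58 = 58 = 2 · 29.
Divisors of 58: 1, 2, 29, 58.
Check 71^d mod 118 for each divisor in increasing order:
71^1 ≡ 71
71^2 ≡ 85
71^29 ≡ 1
So ord_118(71) = 29.

29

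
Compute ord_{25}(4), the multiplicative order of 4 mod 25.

10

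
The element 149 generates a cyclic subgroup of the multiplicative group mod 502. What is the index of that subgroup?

Since 149 ∈ (Z/502Z)^×, its order divides φ(502) = φ(2)·φ(251) = 1·250 = 250 = 2 · 5^3.
Divisors of 250: 1, 2, 5, 10, 25, 50, 125, 250.
Check 149^d mod 502 for each divisor in increasing order:
149^1 ≡ 149
149^2 ≡ 113
149^5 ≡ 1
The order of 149 is 5, so the subgroup it generates has 5 elements.
[(Z/502Z)^× : ⟨149⟩] = 250/5 = 50.

50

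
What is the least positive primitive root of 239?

φ(239) = 239 − 1 = 238 = 2 · 7 · 17.
Test candidates g = 2, 3, … against the prime factors q ∈ {2, 7, 17} of φ(239): g is a generator iff g^(238/q) ≢ 1 for every such q.
g = 2: 2^119 ≡ 1 — hits 1, so not a primitive root.
g = 3: 3^119 ≡ 1 — hits 1, so not a primitive root.
g = 4: 4^119 ≡ 1 — hits 1, so not a primitive root.
g = 5: 5^119 ≡ 1 — hits 1, so not a primitive root.
g = 6: 6^119 ≡ 1 — hits 1, so not a primitive root.
g = 7: 7^119 ≡ 238; 7^34 ≡ 24; 7^14 ≡ 211 — none is 1, so 7 is a primitive root.
Hence the least primitive root of 239 is 7.

7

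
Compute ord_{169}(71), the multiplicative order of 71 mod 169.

156

Since 71 ∈ (Z/169Z)^×, its order divides φ(169) = φ(13^2) = 13·(13−1) = 156 = 2^2 · 3 · 13.
Divisors of 156: 1, 2, 3, 4, 6, 12, 13, 26, 39, 52, 78, 156.
Evaluate successive powers at the divisors of 156:
71^1 ≡ 71 (mod 169)
71^2 ≡ 140 (mod 169)
71^3 ≡ 138 (mod 169)
71^4 ≡ 165 (mod 169)
71^6 ≡ 116 (mod 169)
71^12 ≡ 105 (mod 169)
71^13 ≡ 19 (mod 169)
71^26 ≡ 23 (mod 169)
71^39 ≡ 99 (mod 169)
71^52 ≡ 22 (mod 169)
71^78 ≡ 168 (mod 169)
71^156 ≡ 1 (mod 169) ✓
Therefore the multiplicative order of 71 modulo 169 is 156.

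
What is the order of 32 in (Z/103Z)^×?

The order of 32 must divide φ(103) = 103 − 1 = 102 = 2 · 3 · 17.
Divisors of 102: 1, 2, 3, 6, 17, 34, 51, 102.
Check 32^d mod 103 for each divisor in increasing order:
32^1 ≡ 32 (mod 103)
32^2 ≡ 97 (mod 103)
32^3 ≡ 14 (mod 103)
32^6 ≡ 93 (mod 103)
32^17 ≡ 46 (mod 103)
32^34 ≡ 56 (mod 103)
32^51 ≡ 1 (mod 103) ✓
So ord_103(32) = 51.

51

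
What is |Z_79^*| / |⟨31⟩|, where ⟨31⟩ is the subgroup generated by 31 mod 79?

Since 31 ∈ (Z/79Z)^×, its order divides φ(79) = 79 − 1 = 78 = 2 · 3 · 13.
Divisors of 78: 1, 2, 3, 6, 13, 26, 39, 78.
Evaluate successive powers at the divisors of 78:
31^1 ≡ 31 (mod 79)
31^2 ≡ 13 (mod 79)
31^3 ≡ 8 (mod 79)
31^6 ≡ 64 (mod 79)
31^13 ≡ 23 (mod 79)
31^26 ≡ 55 (mod 79)
31^39 ≡ 1 (mod 79) ✓
The order of 31 is 39, so the subgroup it generates has 39 elements.
The index is φ(79) / ord(31) = 78 / 39 = 2.

2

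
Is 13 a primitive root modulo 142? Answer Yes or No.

φ(142) = φ(2)·φ(71) = 1·70 = 70 = 2 · 5 · 7.
It suffices to check that the order of 13 is not a proper divisor of 70: compute 13^(70/q) for q ∈ {2, 5, 7}.
13^35 ≡ 141 (mod 142)  [q = 2: ≢ 1 ✓]
13^14 ≡ 25 (mod 142)  [q = 5: ≢ 1 ✓]
13^10 ≡ 91 (mod 142)  [q = 7: ≢ 1 ✓]
None equal 1, so ord_142(13) = 70: 13 is a primitive root.

Yes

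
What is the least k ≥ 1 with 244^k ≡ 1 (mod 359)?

358

By Lagrange's theorem, ord_359(244) divides φ(359) = 359 − 1 = 358 = 2 · 179.
Divisors of 358: 1, 2, 179, 358.
Test each divisor d:
244^1 ≡ 244 (mod 359)
244^2 ≡ 301 (mod 359)
244^179 ≡ 358 (mod 359)
244^358 ≡ 1 (mod 359) ✓
Therefore the multiplicative order of 244 modulo 359 is 358.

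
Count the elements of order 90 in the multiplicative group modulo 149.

φ(149) = 149 − 1 = 148 = 2^2 · 37.
Since (Z/149Z)^× is cyclic of order 148, the number of elements of order d is φ(d) when d | 148 and 0 otherwise.
Here 148 is not a multiple of 90, so there are no elements of order 90.

0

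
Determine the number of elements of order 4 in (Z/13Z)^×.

φ(13) = 13 − 1 = 12 = 2^2 · 3.
Since (Z/13Z)^× is cyclic of order 12, the number of elements of order d is φ(d) when d | 12 and 0 otherwise.
4 = 2^2 divides 12, and φ(4) = 2.

2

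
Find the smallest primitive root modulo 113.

φ(113) = 113 − 1 = 112 = 2^4 · 7.
g is a primitive root iff g^(112/q) ≢ 1 (mod 113) for each prime q ∈ {2, 7}.
g = 2: 2^56 ≡ 1 — hits 1, so not a primitive root.
g = 3: 3^56 ≡ 112; 3^16 ≡ 49 — none is 1, so 3 is a primitive root.
So 3 is the smallest generator of (Z/113Z)^×.

3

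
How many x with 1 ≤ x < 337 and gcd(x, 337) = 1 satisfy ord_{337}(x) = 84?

24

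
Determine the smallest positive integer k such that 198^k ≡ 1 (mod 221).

48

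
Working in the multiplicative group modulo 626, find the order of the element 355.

104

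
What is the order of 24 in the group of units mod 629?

Since 24 ∈ (Z/629Z)^×, its order divides φ(629) = φ(17·37) = (17−1)·(37−1) = 16·36 = 576 = 2^6 · 3^2.
Divisors of 576: 1, 2, 3, 4, 6, 8, 9, 12, 16, 18, 24, 32, 36, 48, 64, 72, 96, 144, 192, 288, 576.
Evaluate successive powers at the divisors of 576:
24^1 ≡ 24 (mod 629)
24^2 ≡ 576 (mod 629)
24^3 ≡ 615 (mod 629)
24^4 ≡ 293 (mod 629)
24^6 ≡ 196 (mod 629)
24^8 ≡ 305 (mod 629)
24^9 ≡ 401 (mod 629)
24^12 ≡ 47 (mod 629)
24^16 ≡ 562 (mod 629)
24^18 ≡ 406 (mod 629)
24^24 ≡ 322 (mod 629)
24^32 ≡ 86 (mod 629)
24^36 ≡ 38 (mod 629)
24^48 ≡ 528 (mod 629)
24^64 ≡ 477 (mod 629)
24^72 ≡ 186 (mod 629)
24^96 ≡ 137 (mod 629)
24^144 ≡ 1 (mod 629) ✓
So ord_629(24) = 144.

144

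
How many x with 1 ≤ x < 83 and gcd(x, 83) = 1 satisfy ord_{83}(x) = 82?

40

φ(83) = 83 − 1 = 82 = 2 · 41.
Since (Z/83Z)^× is cyclic of order 82, the number of elements of order d is φ(d) when d | 82 and 0 otherwise.
82 = 2 · 41 divides 82, and φ(82) = 40.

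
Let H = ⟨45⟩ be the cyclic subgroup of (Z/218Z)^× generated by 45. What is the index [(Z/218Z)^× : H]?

Since 45 ∈ (Z/218Z)^×, its order divides φ(218) = φ(2)·φ(109) = 1·108 = 108 = 2^2 · 3^3.
Divisors of 108: 1, 2, 3, 4, 6, 9, 12, 18, 27, 36, 54, 108.
Check 45^d mod 218 for each divisor in increasing order:
45^1 ≡ 45
45^2 ≡ 63
45^3 ≡ 1
Thus |⟨45⟩| = ord(45) = 3.
[(Z/218Z)^× : ⟨45⟩] = 108/3 = 36.

36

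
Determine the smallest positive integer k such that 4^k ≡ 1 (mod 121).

55

By Lagrange's theorem, ord_121(4) divides φ(121) = φ(11^2) = 11·(11−1) = 110 = 2 · 5 · 11.
Divisors of 110: 1, 2, 5, 10, 11, 22, 55, 110.
Check 4^d mod 121 for each divisor in increasing order:
4^1 ≡ 4
4^2 ≡ 16
4^5 ≡ 56
4^10 ≡ 111
4^11 ≡ 81
4^22 ≡ 27
4^55 ≡ 1
Therefore the multiplicative order of 4 modulo 121 is 55.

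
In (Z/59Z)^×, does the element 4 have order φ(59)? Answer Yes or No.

No

φ(59) = 59 − 1 = 58 = 2 · 29.
4 is a primitive root mod 59 iff 4^(φ(59)/q) ≢ 1 for every prime q | φ(59), i.e. q ∈ {2, 29}.
4^29 ≡ 1 (mod 59)  [q = 2: ≡ 1 ✗]
4^2 ≡ 16 (mod 59)  [q = 29: ≢ 1 ✓]
The check at q = 2 fails, so 4 generates a proper subgroup.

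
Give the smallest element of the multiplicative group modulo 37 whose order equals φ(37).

2

φ(37) = 37 − 1 = 36 = 2^2 · 3^2.
g is a primitive root iff g^(36/q) ≢ 1 (mod 37) for each prime q ∈ {2, 3}.
g = 2: 2^18 ≡ 36; 2^12 ≡ 26 — none is 1, so 2 is a primitive root.
So 2 is the smallest generator of (Z/37Z)^×.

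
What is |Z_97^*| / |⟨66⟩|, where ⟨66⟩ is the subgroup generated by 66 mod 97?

2

The order of 66 must divide φ(97) = 97 − 1 = 96 = 2^5 · 3.
Divisors of 96: 1, 2, 3, 4, 6, 8, 12, 16, 24, 32, 48, 96.
Compute 66^d (mod 97) for the divisors d until we hit 1:
66^1 ≡ 66
66^2 ≡ 88
66^3 ≡ 85
66^4 ≡ 81
66^6 ≡ 47
66^8 ≡ 62
66^12 ≡ 75
66^16 ≡ 61
66^24 ≡ 96
66^32 ≡ 35
66^48 ≡ 1
The order of 66 is 48, so the subgroup it generates has 48 elements.
The index is φ(97) / ord(66) = 96 / 48 = 2.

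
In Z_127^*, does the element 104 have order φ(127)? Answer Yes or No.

No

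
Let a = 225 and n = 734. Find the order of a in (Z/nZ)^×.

By Lagrange's theorem, ord_734(225) divides φ(734) = φ(2)·φ(367) = 1·366 = 366 = 2 · 3 · 61.
Divisors of 366: 1, 2, 3, 6, 61, 122, 183, 366.
Test each divisor d:
225^1 ≡ 225
225^2 ≡ 713
225^3 ≡ 413
225^6 ≡ 281
225^61 ≡ 1
The smallest such exponent is 61, so the order of 225 is 61.

61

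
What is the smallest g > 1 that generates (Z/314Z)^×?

φ(314) = φ(2)·φ(157) = 1·156 = 156 = 2^2 · 3 · 13.
g is a primitive root iff g^(156/q) ≢ 1 (mod 314) for each prime q ∈ {2, 3, 13}.
g = 2: gcd(2, 314) = 2 > 1, not a unit — skip.
g = 3: 3^78 ≡ 1 — hits 1, so not a primitive root.
g = 4: gcd(4, 314) = 2 > 1, not a unit — skip.
g = 5: 5^78 ≡ 313; 5^52 ≡ 169; 5^12 ≡ 287 — none is 1, so 5 is a primitive root.
So 5 is the smallest generator of (Z/314Z)^×.

5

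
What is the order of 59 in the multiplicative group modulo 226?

112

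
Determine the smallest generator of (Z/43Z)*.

3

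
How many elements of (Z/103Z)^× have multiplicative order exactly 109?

φ(103) = 103 − 1 = 102 = 2 · 3 · 17.
Since (Z/103Z)^× is cyclic of order 102, the number of elements of order d is φ(d) when d | 102 and 0 otherwise.
Since 109 ∤ 102, the count is 0.

0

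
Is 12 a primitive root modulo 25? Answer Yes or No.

φ(25) = φ(5^2) = 5·(5−1) = 20 = 2^2 · 5.
An element g generates (Z/25Z)^× iff g^(20/q) ≢ 1 (mod 25) for each prime q ∈ {2, 5}.
12^10 ≡ 24 (mod 25)  [q = 2: ≢ 1 ✓]
12^4 ≡ 11 (mod 25)  [q = 5: ≢ 1 ✓]
All checks pass, so 12 has order 20 and is a primitive root modulo 25.

Yes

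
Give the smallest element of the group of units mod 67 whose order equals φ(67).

2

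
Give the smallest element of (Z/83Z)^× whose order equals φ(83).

φ(83) = 83 − 1 = 82 = 2 · 41.
Test candidates g = 2, 3, … against the prime factors q ∈ {2, 41} of φ(83): g is a generator iff g^(82/q) ≢ 1 for every such q.
g = 2: 2^41 ≡ 82; 2^2 ≡ 4 — none is 1, so 2 is a primitive root.
Hence the least primitive root of 83 is 2.

2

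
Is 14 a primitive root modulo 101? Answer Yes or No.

No

φ(101) = 101 − 1 = 100 = 2^2 · 5^2.
It suffices to check that the order of 14 is not a proper divisor of 100: compute 14^(100/q) for q ∈ {2, 5}.
14^50 ≡ 1 (mod 101)  [q = 2: ≡ 1 ✗]
14^20 ≡ 1 (mod 101)  [q = 5: ≡ 1 ✗]
Since 14^50 ≡ 1, the order of 14 divides 50 < 100, so 14 is not a primitive root.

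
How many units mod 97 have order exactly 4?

2

φ(97) = 97 − 1 = 96 = 2^5 · 3.
Since (Z/97Z)^× is cyclic of order 96, the number of elements of order d is φ(d) when d | 96 and 0 otherwise.
4 = 2^2 divides 96, and φ(4) = 2.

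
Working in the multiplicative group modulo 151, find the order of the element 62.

75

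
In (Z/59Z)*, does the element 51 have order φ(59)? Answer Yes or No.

φ(59) = 59 − 1 = 58 = 2 · 29.
Test 51^(58/q) mod 59 for each prime factor q of 58:
51^29 ≡ 1 (mod 59)  [q = 2: ≡ 1 ✗]
51^2 ≡ 5 (mod 59)  [q = 29: ≢ 1 ✓]
The check at q = 2 fails, so 51 generates a proper subgroup.

No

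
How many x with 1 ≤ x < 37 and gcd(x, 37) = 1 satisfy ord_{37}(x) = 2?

1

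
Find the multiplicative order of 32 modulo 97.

48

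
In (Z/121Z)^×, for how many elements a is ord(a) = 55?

40

φ(121) = φ(11^2) = 11·(11−1) = 110 = 2 · 5 · 11.
In a cyclic group of order 110, there are φ(d) elements of order d for each divisor d of 110, and zero for non-divisors.
55 = 5 · 11 divides 110, and φ(55) = 40.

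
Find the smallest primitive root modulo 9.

2

φ(9) = φ(3^2) = 3·(3−1) = 6 = 2 · 3.
Test candidates g = 2, 3, … against the prime factors q ∈ {2, 3} of φ(9): g is a generator iff g^(6/q) ≢ 1 for every such q.
g = 2: 2^3 ≡ 8; 2^2 ≡ 4 — none is 1, so 2 is a primitive root.
Hence the least primitive root of 9 is 2.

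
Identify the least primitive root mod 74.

5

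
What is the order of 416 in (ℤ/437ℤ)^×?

The order of 416 must divide φ(437) = φ(19·23) = (19−1)·(23−1) = 18·22 = 396 = 2^2 · 3^2 · 11.
Divisors of 396: 1, 2, 3, 4, 6, 9, 11, 12, 18, 22, 33, 36, 44, 66, 99, 132, 198, 396.
Test each divisor d:
416^1 ≡ 416
416^2 ≡ 4
416^3 ≡ 353
416^4 ≡ 16
416^6 ≡ 64
416^9 ≡ 305
416^11 ≡ 346
416^12 ≡ 163
416^18 ≡ 381
416^22 ≡ 415
416^33 ≡ 254
416^36 ≡ 77
416^44 ≡ 47
416^66 ≡ 277
416^99 ≡ 1
Hence ord(416) = 99.

99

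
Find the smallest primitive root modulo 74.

5

φ(74) = φ(2)·φ(37) = 1·36 = 36 = 2^2 · 3^2.
Test candidates g = 2, 3, … against the prime factors q ∈ {2, 3} of φ(74): g is a generator iff g^(36/q) ≢ 1 for every such q.
g = 2: gcd(2, 74) = 2 > 1, not a unit — skip.
g = 3: 3^18 ≡ 1 — hits 1, so not a primitive root.
g = 4: gcd(4, 74) = 2 > 1, not a unit — skip.
g = 5: 5^18 ≡ 73; 5^12 ≡ 47 — none is 1, so 5 is a primitive root.
So 5 is the smallest generator of (Z/74Z)^×.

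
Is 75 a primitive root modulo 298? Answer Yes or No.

Yes

φ(298) = φ(2)·φ(149) = 1·148 = 148 = 2^2 · 37.
It suffices to check that the order of 75 is not a proper divisor of 148: compute 75^(148/q) for q ∈ {2, 37}.
75^74 ≡ 297 (mod 298)  [q = 2: ≢ 1 ✓]
75^4 ≡ 177 (mod 298)  [q = 37: ≢ 1 ✓]
Every test exponent gives a nontrivial residue, hence 75 generates the full group.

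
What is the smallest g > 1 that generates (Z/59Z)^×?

φ(59) = 59 − 1 = 58 = 2 · 29.
Test candidates g = 2, 3, … against the prime factors q ∈ {2, 29} of φ(59): g is a generator iff g^(58/q) ≢ 1 for every such q.
g = 2: 2^29 ≡ 58; 2^2 ≡ 4 — none is 1, so 2 is a primitive root.
The smallest primitive root modulo 59 is 2.

2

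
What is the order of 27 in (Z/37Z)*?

6

The order of 27 must divide φ(37) = 37 − 1 = 36 = 2^2 · 3^2.
Divisors of 36: 1, 2, 3, 4, 6, 9, 12, 18, 36.
Compute 27^d (mod 37) for the divisors d until we hit 1:
27^1 ≡ 27 (mod 37)
27^2 ≡ 26 (mod 37)
27^3 ≡ 36 (mod 37)
27^4 ≡ 10 (mod 37)
27^6 ≡ 1 (mod 37) ✓
Hence ord(27) = 6.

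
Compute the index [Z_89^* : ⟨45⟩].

By Lagrange's theorem, ord_89(45) divides φ(89) = 89 − 1 = 88 = 2^3 · 11.
Divisors of 88: 1, 2, 4, 8, 11, 22, 44, 88.
Compute 45^d (mod 89) for the divisors d until we hit 1:
45^1 ≡ 45 (mod 89)
45^2 ≡ 67 (mod 89)
45^4 ≡ 39 (mod 89)
45^8 ≡ 8 (mod 89)
45^11 ≡ 1 (mod 89) ✓
The order of 45 is 11, so the subgroup it generates has 11 elements.
The index is φ(89) / ord(45) = 88 / 11 = 8.

8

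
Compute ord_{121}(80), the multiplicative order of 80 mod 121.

55

ord(80) | φ(121) = φ(11^2) = 11·(11−1) = 110 = 2 · 5 · 11.
Divisors of 110: 1, 2, 5, 10, 11, 22, 55, 110.
Test each divisor d:
80^1 ≡ 80 (mod 121)
80^2 ≡ 108 (mod 121)
80^5 ≡ 89 (mod 121)
80^10 ≡ 56 (mod 121)
80^11 ≡ 3 (mod 121)
80^22 ≡ 9 (mod 121)
80^55 ≡ 1 (mod 121) ✓
Therefore the multiplicative order of 80 modulo 121 is 55.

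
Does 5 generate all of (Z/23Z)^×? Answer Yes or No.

φ(23) = 23 − 1 = 22 = 2 · 11.
It suffices to check that the order of 5 is not a proper divisor of 22: compute 5^(22/q) for q ∈ {2, 11}.
5^11 ≡ 22 (mod 23)  [q = 2: ≢ 1 ✓]
5^2 ≡ 2 (mod 23)  [q = 11: ≢ 1 ✓]
Every test exponent gives a nontrivial residue, hence 5 generates the full group.

Yes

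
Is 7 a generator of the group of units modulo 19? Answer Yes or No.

φ(19) = 19 − 1 = 18 = 2 · 3^2.
Test 7^(18/q) mod 19 for each prime factor q of 18:
7^9 ≡ 1 (mod 19)  [q = 2: ≡ 1 ✗]
7^6 ≡ 1 (mod 19)  [q = 3: ≡ 1 ✗]
7^9 ≡ 1 shows ord(7) | 9, strictly less than φ(19); not a primitive root.

No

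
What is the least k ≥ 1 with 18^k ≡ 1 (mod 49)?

By Lagrange's theorem, ord_49(18) divides φ(49) = φ(7^2) = 7·(7−1) = 42 = 2 · 3 · 7.
Divisors of 42: 1, 2, 3, 6, 7, 14, 21, 42.
Test each divisor d:
18^1 ≡ 18 (mod 49)
18^2 ≡ 30 (mod 49)
18^3 ≡ 1 (mod 49) ✓
Therefore the multiplicative order of 18 modulo 49 is 3.

3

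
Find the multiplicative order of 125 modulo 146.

24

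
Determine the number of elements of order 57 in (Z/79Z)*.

φ(79) = 79 − 1 = 78 = 2 · 3 · 13.
In a cyclic group of order 78, there are φ(d) elements of order d for each divisor d of 78, and zero for non-divisors.
Here 78 is not a multiple of 57, so there are no elements of order 57.

0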